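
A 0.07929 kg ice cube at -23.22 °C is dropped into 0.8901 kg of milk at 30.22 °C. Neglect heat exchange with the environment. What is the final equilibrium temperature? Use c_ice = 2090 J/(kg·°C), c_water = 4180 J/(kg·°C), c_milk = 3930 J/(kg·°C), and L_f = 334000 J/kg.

Sum of m c ΔT and latent-heat terms is zero:
ice -23.22→0 °C: 0.07929×2090×23.22 = 3847.9; fusion: m_ice L_f = 0.07929×334000 = 26483; warm the meltwater: 331.43 T; milk cools: 0.8901×3930×(T − 30.22) = 3498.1(T − 30.22)
3829.5 T = 105712 − 30331 = 75382
T ≈ 19.68 °C (positive, so assuming full melt was valid).

T_f ≈ 19.7 °C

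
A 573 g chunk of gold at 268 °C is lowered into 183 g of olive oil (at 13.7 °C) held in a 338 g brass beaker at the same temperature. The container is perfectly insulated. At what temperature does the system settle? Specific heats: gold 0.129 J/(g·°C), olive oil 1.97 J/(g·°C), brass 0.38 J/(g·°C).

T_f is the heat-capacity-weighted average of the initial temperatures:
T_f = (73.92×268 + 360.51×13.7 + 128.44×13.7) / (73.92 + 360.51 + 128.44)
    = 26508 / 562.87 ≈ 47.10 °C

T_f ≈ 47.1 °C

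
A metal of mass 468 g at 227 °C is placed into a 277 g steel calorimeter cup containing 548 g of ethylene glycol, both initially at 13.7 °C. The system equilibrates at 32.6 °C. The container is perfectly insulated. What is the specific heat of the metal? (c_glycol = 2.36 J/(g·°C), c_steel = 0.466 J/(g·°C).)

c ≈ 0.295 J/(g·°C)

Setting the total heat transfer to zero:
468×c×(32.6 − 227) + 548×2.36×(32.6 − 13.7) + 277×0.466×(32.6 − 13.7) = 0
-90979 c = -26883
c = -26883/-90979 ≈ 0.2955 J/(g·°C)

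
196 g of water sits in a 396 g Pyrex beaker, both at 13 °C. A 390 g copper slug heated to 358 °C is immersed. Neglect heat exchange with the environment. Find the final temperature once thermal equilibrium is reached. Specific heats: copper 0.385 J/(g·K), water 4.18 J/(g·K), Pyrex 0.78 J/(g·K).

T_f ≈ 53.5 °C

Let T be the final temperature. ΣQ_i = 0:
390*0.385*(T − 358) + 196*4.18*(T − 13) + 396*0.78*(T − 13) = 0
150.15(T − 358) + 819.28(T − 13) + 308.88(T − 13) = 0
1278.3 T = 68420
T ≈ 53.52 °C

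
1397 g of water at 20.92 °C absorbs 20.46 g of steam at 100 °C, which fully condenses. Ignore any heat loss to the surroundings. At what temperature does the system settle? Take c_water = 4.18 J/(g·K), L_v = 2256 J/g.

Energy balance with sensible and latent terms:
latent heat released on condensation: 20.46×2256 = 46158
  condensate cools 100→T: 20.46×4.18×(T − 100) = 85.52(T − 100)
  original water: 5839.5(T − 20.92)
5925 T = 46158 + 8552.3 + 122162 = 176872
T ≈ 29.85 °C — below 100 °C, confirming all the steam condensed.

T_f ≈ 29.9 °C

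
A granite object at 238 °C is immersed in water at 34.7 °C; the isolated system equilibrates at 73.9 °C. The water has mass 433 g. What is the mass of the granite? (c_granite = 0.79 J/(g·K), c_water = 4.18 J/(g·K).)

m ≈ 547 g

Heat lost by the granite = heat gained by the water:
m×0.79×(238 − 73.9) = 433×4.18×(73.9 − 34.7)
129.64 m = 70950  ⇒  m ≈ 547.3 g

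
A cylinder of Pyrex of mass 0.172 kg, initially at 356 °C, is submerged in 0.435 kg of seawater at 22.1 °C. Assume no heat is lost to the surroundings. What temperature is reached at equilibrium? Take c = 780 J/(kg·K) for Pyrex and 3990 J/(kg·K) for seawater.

T_f is the heat-capacity-weighted average of the initial temperatures:
T_f = (134.16*356 + 1735.7*22.1) / (134.16 + 1735.7)
    = 86119 / 1869.8 ≈ 46.06 °C

T_f ≈ 46.1 °C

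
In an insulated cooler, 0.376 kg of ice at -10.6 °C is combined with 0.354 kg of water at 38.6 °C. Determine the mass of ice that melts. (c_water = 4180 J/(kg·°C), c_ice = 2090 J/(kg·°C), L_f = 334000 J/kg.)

m_melted ≈ 0.146 kg

Cooling the water to 0 °C releases 0.354·4180·38.6 = 57117 J.
Warming the ice to 0 °C takes 0.376·2090·10.6 = 8329.9 J, leaving 48787 J for melting.
Melting all 0.376 kg of ice would need 0.376·334000 = 125584 J.
That's not enough to melt it all — equilibrium is at 0 °C with ice remaining.
m_melted·334000 = 48787  ⇒  m_melted ≈ 0.1461 kg.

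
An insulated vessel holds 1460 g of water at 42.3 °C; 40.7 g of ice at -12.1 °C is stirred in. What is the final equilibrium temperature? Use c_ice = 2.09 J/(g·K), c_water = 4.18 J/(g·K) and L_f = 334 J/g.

T_f ≈ 38.8 °C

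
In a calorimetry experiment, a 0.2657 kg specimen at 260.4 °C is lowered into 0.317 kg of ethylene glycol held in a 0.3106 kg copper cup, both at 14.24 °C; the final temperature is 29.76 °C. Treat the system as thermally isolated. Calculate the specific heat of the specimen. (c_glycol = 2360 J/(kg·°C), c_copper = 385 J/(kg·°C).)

c ≈ 220 J/(kg·°C)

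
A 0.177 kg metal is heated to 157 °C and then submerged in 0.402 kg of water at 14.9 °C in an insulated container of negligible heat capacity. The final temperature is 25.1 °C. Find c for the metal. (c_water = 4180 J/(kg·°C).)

c ≈ 734 J/(kg·°C)

m_s c (T_s − T_f) = m_water c_water (T_f − T_0):
0.177×c×(157 − 25.1) = 0.402×4180×(25.1 − 14.9)
23.35 c = 17140  ⇒  c ≈ 734.1 J/(kg·°C)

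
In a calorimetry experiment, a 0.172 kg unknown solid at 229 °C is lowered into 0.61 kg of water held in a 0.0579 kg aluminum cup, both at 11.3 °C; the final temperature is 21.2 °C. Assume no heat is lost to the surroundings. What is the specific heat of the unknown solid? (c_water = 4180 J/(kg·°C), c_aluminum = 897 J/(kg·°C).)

Setting the total heat transfer to zero:
0.172×c×(21.2 − 229) + 0.61×4180×(21.2 − 11.3) + 0.0579×897×(21.2 − 11.3) = 0
-35.74 c = -25757
c = -25757/-35.74 ≈ 720.7 J/(kg·°C)

c ≈ 721 J/(kg·°C)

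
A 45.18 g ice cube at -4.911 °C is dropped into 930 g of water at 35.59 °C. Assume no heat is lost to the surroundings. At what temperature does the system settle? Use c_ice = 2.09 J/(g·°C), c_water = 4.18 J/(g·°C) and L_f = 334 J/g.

T_f ≈ 30.1 °C

Conservation of energy gives ΣQ = 0:
ice -4.911→0 °C: 45.18·2.09·4.911 = 463.73; melt ice: 45.18·334 = 15090; warm the meltwater: 188.85 T; water: 3887.4(T − 35.59)
4076.3 T = 138353 − 15554 = 122799
T ≈ 30.13 °C — above 0 °C, consistent with complete melting.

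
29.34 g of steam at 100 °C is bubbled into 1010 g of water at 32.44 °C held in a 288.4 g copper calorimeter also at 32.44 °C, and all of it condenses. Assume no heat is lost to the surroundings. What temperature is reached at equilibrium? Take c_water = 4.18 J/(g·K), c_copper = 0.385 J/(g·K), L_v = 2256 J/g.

T_f ≈ 49.2 °C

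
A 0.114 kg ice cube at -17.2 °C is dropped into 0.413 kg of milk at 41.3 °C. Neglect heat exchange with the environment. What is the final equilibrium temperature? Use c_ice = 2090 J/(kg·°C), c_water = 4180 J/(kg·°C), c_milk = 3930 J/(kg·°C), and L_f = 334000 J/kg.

Taking heat into each body as positive, Σ m c ΔT = 0:
ice -17.2→0 °C: 0.114·2090·17.2 = 4098.1
  fusion: m_ice L_f = 0.114·334000 = 38076
  warm the meltwater: 476.52 T
  milk: 1623.1(T − 41.3)
2099.6 T = 67034 − 42174 = 24860
T ≈ 11.84 °C. Since T > 0 °C, the all-ice-melts assumption holds.

T_f ≈ 11.8 °C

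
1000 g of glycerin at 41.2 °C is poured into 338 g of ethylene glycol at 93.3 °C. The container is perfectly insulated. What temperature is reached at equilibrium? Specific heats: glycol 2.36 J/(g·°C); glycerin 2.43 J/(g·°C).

T_f ≈ 54.1 °C

T_f = Σ m_i c_i T_i / Σ m_i c_i:
T_f = (797.68×93.3 + 2430×41.2) / (797.68 + 2430)
    = 174540 / 3227.7 ≈ 54.08 °C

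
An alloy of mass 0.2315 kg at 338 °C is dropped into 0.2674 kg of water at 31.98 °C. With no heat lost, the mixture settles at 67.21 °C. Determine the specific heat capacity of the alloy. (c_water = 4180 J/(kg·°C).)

c ≈ 628 J/(kg·°C)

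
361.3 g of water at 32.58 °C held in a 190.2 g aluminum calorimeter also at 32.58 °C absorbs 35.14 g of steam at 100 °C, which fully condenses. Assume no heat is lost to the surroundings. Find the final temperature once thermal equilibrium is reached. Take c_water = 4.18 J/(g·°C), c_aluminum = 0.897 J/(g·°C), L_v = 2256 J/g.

T_f ≈ 81.4 °C

Net heat exchanged in the isolated system is zero:
latent heat released on condensation: 35.14×2256 = 79276
  condensate cools 100→T: 35.14×4.18×(T − 100) = 146.89(T − 100)
  water warms: 361.3×4.18×(T − 32.58) = 1510.2(T − 32.58)
  cup: 170.61(T − 32.58)
1827.7 T = 79276 + 14689 + 54762 = 148726
T ≈ 81.37 °C (< 100 °C, so full condensation is consistent).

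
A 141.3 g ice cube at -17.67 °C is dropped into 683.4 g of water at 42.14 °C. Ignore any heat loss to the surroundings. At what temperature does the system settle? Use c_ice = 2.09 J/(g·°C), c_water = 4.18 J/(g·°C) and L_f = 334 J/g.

Net heat exchanged in the isolated system is zero:
ice -17.67→0 °C: 141.3·2.09·17.67 = 5218.3; fusion: m_ice L_f = 141.3·334 = 47194; warm the meltwater: 590.63 T; water cools: 683.4·4.18·(T − 42.14) = 2856.6(T − 42.14)
3447.2 T = 120378 − 52412 = 67965
T ≈ 19.72 °C. Since T > 0 °C, the all-ice-melts assumption holds.

T_f ≈ 19.7 °C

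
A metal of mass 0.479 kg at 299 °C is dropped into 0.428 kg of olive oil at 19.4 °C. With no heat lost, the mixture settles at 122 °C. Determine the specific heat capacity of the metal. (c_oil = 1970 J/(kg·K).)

c ≈ 1020 J/(kg·K)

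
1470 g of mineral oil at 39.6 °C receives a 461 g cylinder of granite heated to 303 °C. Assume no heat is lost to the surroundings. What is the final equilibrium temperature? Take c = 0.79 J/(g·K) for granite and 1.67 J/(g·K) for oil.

T_f ≈ 73.6 °C

T_f is the heat-capacity-weighted average of the initial temperatures:
T_f = (364.19×303 + 2454.9×39.6) / (364.19 + 2454.9)
    = 207564 / 2819.1 ≈ 73.63 °C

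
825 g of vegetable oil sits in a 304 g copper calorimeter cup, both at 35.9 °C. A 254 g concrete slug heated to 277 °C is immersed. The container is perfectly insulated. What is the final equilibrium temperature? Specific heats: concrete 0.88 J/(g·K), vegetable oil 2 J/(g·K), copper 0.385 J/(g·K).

Heat gained plus heat lost sum to zero:
254*0.88*(T − 277) + 825*2*(T − 35.9) + 304*0.385*(T − 35.9) = 0
(223.52 + 1650 + 117.04) T = 223.52*277 + 1650*35.9 + 117.04*35.9
T = 125352 / 1990.6 = 63 °C

T_f ≈ 63.0 °C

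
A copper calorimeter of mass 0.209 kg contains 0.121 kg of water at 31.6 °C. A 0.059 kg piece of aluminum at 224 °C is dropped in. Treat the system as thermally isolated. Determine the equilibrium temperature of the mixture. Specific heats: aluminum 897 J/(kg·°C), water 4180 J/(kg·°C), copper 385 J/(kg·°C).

T_f ≈ 47.5 °C

Let T be the final temperature. ΣQ_i = 0:
0.059*897*(T − 224) + 0.121*4180*(T − 31.6) + 0.209*385*(T − 31.6) = 0
52.92(T − 224) + 505.78(T − 31.6) + 80.47(T − 31.6) = 0
(52.92 + 505.78 + 80.47) T = 52.92*224 + 505.78*31.6 + 80.47*31.6
T ≈ 47.53 °C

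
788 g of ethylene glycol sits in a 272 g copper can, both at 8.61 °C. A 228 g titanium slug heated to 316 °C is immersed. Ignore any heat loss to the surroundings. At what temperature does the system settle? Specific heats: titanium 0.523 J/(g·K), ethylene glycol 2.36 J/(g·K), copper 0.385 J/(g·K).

Let T be the final temperature. ΣQ_i = 0:
228*0.523*(T − 316) + 788*2.36*(T − 8.61) + 272*0.385*(T − 8.61) = 0
119.24(T − 316) + 1859.7(T − 8.61) + 104.72(T − 8.61) = 0
2083.6 T = 54595
T = 54595/2083.6 ≈ 26.20 °C

T_f ≈ 26.2 °C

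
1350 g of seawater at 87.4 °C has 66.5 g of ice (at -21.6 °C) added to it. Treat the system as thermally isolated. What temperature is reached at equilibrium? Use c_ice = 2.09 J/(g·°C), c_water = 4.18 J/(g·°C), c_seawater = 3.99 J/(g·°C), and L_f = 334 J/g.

Heat gained plus heat lost sum to zero:
warm ice to 0 °C: 66.5·2.09·(0 − (-21.6)) = 3002.1
  melt ice: 66.5·334 = 22211
  warm the meltwater: 277.97 T
  seawater cools: 1350·3.99·(T − 87.4) = 5386.5(T − 87.4)
5664.5 T = 470780 − 25213 = 445567
T ≈ 78.66 °C (positive, so assuming full melt was valid).

T_f ≈ 78.7 °C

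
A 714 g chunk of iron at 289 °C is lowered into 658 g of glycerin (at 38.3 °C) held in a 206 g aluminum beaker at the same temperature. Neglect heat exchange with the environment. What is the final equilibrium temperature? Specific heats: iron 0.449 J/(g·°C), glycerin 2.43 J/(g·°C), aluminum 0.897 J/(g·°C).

T_f ≈ 76.5 °C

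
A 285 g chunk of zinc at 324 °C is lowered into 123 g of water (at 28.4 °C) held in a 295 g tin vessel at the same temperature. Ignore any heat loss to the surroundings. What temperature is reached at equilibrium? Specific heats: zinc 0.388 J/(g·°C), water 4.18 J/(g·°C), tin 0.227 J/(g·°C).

T_f ≈ 75.7 °C

Net heat exchanged in the isolated system is zero:
285·0.388·(T − 324) + 123·4.18·(T − 28.4) + 295·0.227·(T − 28.4) = 0
110.58(T − 324) + 514.14(T − 28.4) + 66.97(T − 28.4) = 0
691.68 T = 52331
T = 52331/691.68 ≈ 75.66 °C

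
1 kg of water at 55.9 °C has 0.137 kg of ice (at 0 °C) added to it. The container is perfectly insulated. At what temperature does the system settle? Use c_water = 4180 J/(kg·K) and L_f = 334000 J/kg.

Energy conservation, ΣQ = 0:
fusion: m_ice L_f = 0.137×334000 = 45758; warm the meltwater: 572.66 T; water: 4180(T − 55.9)
4752.7 T = 233662 − 45758 = 187904
T ≈ 39.54 °C — above 0 °C, consistent with complete melting.

T_f ≈ 39.5 °C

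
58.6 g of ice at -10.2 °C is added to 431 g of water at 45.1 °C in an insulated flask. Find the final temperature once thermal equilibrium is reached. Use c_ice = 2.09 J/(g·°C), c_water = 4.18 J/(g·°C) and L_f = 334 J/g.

T_f ≈ 29.5 °C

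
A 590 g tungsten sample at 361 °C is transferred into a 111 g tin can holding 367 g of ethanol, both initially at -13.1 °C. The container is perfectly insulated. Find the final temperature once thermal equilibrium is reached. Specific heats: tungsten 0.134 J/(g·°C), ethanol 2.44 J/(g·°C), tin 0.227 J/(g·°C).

T_f ≈ 16.5 °C

Conservation of energy gives ΣQ = 0:
590×0.134×(T − 361) + 367×2.44×(T − (-13.1)) + 111×0.227×(T − (-13.1)) = 0
79.06(T − 361) + 895.48(T − (-13.1)) + 25.2(T − (-13.1)) = 0
999.74 T = 16480
T ≈ 16.48 °C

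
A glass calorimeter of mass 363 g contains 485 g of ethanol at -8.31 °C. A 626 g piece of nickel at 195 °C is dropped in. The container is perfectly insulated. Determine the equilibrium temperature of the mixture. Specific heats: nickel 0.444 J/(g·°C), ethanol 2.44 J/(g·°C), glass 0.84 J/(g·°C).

Setting the total heat transfer to zero:
626·0.444·(T − 195) + 485·2.44·(T − (-8.31)) + 363·0.84·(T − (-8.31)) = 0
277.94(T − 195) + 1183.4(T − (-8.31)) + 304.92(T − (-8.31)) = 0
1766.3 T = 41831
T ≈ 23.68 °C

T_f ≈ 23.7 °C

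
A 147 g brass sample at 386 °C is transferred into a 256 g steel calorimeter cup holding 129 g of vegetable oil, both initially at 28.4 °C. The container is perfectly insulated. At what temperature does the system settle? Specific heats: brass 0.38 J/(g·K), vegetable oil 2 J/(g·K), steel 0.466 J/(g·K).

T_f ≈ 74.5 °C

Net heat exchanged in the isolated system is zero:
147·0.38·(T − 386) + 129·2·(T − 28.4) + 256·0.466·(T − 28.4) = 0
433.16 T = 32277
T ≈ 74.52 °C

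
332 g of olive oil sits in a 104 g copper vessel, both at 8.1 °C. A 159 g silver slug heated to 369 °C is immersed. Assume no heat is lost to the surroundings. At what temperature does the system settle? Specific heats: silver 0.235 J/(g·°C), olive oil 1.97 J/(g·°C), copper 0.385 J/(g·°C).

T_f ≈ 26.5 °C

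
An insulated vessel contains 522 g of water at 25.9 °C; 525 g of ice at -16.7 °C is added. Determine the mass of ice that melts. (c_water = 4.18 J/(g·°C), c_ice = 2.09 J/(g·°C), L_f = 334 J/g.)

m_melted ≈ 114 g

Heat available from the water dropping to 0 °C: 522×4.18×25.9 = 56513 J.
Of that, 525×2.09×16.7 = 18324 J goes to bring the ice to 0 °C, leaving 38189 J.
Fully melting the ice requires m_ice L_f = 525×334 = 175350 J.
That's not enough to melt it all — equilibrium is at 0 °C with ice remaining.
Mass melted = 38189/334 ≈ 114.3 g.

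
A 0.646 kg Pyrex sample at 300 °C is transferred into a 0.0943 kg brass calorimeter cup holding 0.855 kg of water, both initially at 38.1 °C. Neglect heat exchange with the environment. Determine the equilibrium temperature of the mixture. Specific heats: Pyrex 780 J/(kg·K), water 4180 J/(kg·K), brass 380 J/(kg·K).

Let T be the final temperature. ΣQ_i = 0:
0.646*780*(T − 300) + 0.855*4180*(T − 38.1) + 0.0943*380*(T − 38.1) = 0
503.88(T − 300) + 3573.9(T − 38.1) + 35.83(T − 38.1) = 0
4113.6 T = 288695
T = 288695 / 4113.6 = 70.2 °C

T_f ≈ 70.2 °C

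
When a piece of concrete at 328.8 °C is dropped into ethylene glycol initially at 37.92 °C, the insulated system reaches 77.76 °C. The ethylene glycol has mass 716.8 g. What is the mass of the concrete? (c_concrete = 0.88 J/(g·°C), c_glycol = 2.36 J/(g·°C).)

|Q_concrete| = |Q_glycol|:
m·0.88·(328.8 − 77.76) = 716.8·2.36·(77.76 − 37.92)
220.92 m = 67395  ⇒  m ≈ 305.1 g

m ≈ 305 g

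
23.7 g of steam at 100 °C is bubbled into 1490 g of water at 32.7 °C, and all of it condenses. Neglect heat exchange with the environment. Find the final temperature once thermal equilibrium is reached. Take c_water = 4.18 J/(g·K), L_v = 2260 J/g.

Energy balance with sensible and latent terms:
steam→water at 100 °C releases m L_v = 23.7×2260 = 53562
  condensed water 100 °C→T: 99.07(T − 100)
  original water: 6228.2(T − 32.7)
6327.3 T = 53562 + 9906.6 + 203662 = 267131
T ≈ 42.22 °C (< 100 °C, so full condensation is consistent).

T_f ≈ 42.2 °C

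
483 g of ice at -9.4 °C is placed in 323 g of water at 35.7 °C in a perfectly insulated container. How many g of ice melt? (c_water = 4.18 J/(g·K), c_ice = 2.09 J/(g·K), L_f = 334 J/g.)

Heat available from the water dropping to 0 °C: 323×4.18×35.7 = 48200 J.
Warming the ice to 0 °C takes 483×2.09×9.4 = 9489 J, leaving 38711 J for melting.
To melt every bit of ice: 483×334 = 161322 J.
That's not enough to melt it all — equilibrium is at 0 °C with ice remaining.
m_melt = 38711 / L_f = 115.9 g.

m_melted ≈ 116 g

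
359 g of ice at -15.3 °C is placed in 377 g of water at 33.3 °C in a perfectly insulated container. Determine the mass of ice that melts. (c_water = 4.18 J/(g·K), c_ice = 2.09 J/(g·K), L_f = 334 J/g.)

Cooling the water to 0 °C releases 377·4.18·33.3 = 52476 J.
Of that, 359·2.09·15.3 = 11480 J goes to bring the ice to 0 °C, leaving 40996 J.
To melt every bit of ice: 359·334 = 119906 J.
40996 J < 119906 J, so only part of the ice melts and the system sits at 0 °C.
m_melt = 40996 / L_f = 122.7 g.

m_melted ≈ 123 g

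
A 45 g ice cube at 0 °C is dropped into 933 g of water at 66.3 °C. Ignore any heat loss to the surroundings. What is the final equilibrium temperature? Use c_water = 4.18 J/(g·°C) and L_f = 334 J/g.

T_f ≈ 59.6 °C

Heat gained plus heat lost sum to zero:
latent heat to melt: 45·334 = 15030
  warm the meltwater: 188.1 T
  water cools: 933·4.18·(T − 66.3) = 3899.9(T − 66.3)
4088 T = 258566 − 15030 = 243536
T ≈ 59.57 °C — above 0 °C, consistent with complete melting.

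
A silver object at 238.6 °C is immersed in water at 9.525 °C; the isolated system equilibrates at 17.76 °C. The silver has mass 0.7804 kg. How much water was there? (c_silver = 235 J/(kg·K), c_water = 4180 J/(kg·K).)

m ≈ 1.18 kg

Taking heat into each body as positive, Σ m c ΔT = 0:
0.7804×235×(17.76 − 238.6) + m×4180×(17.76 − 9.525) = 0
34422 m = 40501
m = 40501/34422 ≈ 1.177 kg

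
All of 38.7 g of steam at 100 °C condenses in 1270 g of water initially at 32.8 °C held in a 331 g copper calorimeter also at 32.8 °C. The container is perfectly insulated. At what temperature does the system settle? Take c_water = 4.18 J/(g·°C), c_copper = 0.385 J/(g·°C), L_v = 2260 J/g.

T_f ≈ 50.4 °C

Net heat exchanged in the isolated system is zero:
steam→water at 100 °C releases m L_v = 38.7·2260 = 87462
  condensate cools 100→T: 38.7·4.18·(T − 100) = 161.77(T − 100)
  water warms: 1270·4.18·(T − 32.8) = 5308.6(T − 32.8)
  copper cup: 331·0.385·(T − 32.8) = 127.44(T − 32.8)
5597.8 T = 87462 + 16177 + 178302 = 281941
T ≈ 50.37 °C — below 100 °C, confirming all the steam condensed.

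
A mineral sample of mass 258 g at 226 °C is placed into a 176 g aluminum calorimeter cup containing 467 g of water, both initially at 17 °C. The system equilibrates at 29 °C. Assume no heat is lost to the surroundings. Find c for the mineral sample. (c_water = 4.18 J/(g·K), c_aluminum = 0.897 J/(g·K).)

Let T be the final temperature. ΣQ_i = 0:
258×c×(29 − 226) + 467×4.18×(29 − 17) + 176×0.897×(29 − 17) = 0
-50826 c = -25319
c = -25319/-50826 ≈ 0.4982 J/(g·K)

c ≈ 0.498 J/(g·K)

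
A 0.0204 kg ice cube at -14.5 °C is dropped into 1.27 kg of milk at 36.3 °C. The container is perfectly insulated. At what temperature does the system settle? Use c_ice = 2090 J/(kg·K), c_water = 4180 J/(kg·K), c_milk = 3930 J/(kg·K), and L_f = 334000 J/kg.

T_f ≈ 34.2 °C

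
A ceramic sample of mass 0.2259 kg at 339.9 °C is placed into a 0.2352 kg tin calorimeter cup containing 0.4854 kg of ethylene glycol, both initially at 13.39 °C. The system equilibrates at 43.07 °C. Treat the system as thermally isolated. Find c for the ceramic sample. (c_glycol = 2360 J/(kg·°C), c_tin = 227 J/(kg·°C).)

c ≈ 531 J/(kg·°C)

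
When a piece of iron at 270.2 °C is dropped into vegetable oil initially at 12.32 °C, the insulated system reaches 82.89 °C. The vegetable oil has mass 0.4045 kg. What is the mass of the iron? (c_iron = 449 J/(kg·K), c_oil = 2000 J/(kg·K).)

Energy conservation, ΣQ = 0:
m×449×(82.89 − 270.2) + 0.4045×2000×(82.89 − 12.32) = 0
-84102 m = -57091
m = -57091/-84102 ≈ 0.6788 kg

m ≈ 0.679 kg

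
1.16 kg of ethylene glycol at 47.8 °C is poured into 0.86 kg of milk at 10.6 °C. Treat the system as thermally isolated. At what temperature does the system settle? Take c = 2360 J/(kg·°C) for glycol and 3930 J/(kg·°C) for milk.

T_f ≈ 27.2 °C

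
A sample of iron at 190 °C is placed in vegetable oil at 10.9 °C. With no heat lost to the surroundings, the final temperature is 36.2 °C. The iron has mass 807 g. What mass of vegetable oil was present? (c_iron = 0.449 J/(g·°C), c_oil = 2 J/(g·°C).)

m ≈ 1100 g

|Q_iron| = |Q_oil|:
807·0.449·(190 − 36.2) = m·2·(36.2 − 10.9)
50.6 m = 55728  ⇒  m ≈ 1101 g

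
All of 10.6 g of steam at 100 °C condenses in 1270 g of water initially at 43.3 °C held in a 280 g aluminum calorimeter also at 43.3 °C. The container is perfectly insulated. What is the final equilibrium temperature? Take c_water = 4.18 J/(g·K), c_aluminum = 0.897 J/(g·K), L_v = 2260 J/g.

Energy conservation, ΣQ = 0:
latent heat released on condensation: 10.6·2260 = 23956; condensate cools 100→T: 10.6·4.18·(T − 100) = 44.31(T − 100); water warms: 1270·4.18·(T − 43.3) = 5308.6(T − 43.3); aluminum cup: 280·0.897·(T − 43.3) = 251.16(T − 43.3)
5604.1 T = 23956 + 4430.8 + 240738 = 269124
T ≈ 48.02 °C, under the boiling point, so the assumption holds.

T_f ≈ 48.0 °C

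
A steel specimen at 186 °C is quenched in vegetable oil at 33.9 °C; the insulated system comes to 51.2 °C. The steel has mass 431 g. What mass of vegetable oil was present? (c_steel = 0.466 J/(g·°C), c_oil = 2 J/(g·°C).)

|Q_steel| = |Q_oil|:
431×0.466×(186 − 51.2) = m×2×(51.2 − 33.9)
34.6 m = 27074  ⇒  m ≈ 782.5 g

m ≈ 782 g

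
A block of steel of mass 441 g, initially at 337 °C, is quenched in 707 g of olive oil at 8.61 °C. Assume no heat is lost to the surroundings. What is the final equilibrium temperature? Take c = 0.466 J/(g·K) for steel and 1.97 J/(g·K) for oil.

T_f ≈ 50.8 °C

|Q_steel| = |Q_oil|:
441·0.466·(337 − T) = 707·1.97·(T − 8.61)
205.51(337 − T) = 1392.8(T − 8.61)
1598.3 T = 81247  ⇒  T ≈ 50.83 °C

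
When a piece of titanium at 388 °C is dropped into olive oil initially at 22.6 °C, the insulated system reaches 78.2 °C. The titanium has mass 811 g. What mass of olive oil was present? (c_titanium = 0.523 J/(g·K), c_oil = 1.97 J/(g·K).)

m ≈ 1200 g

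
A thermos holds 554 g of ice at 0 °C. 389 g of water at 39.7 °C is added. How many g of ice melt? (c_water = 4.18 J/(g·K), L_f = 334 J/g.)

Cooling the water to 0 °C releases 389·4.18·39.7 = 64553 J.
To melt every bit of ice: 554·334 = 185036 J.
Since 64553 < 185036 J, not all the ice melts; equilibrium is at 0 °C.
m_melted·334 = 64553  ⇒  m_melted ≈ 193.3 g.

m_melted ≈ 193 g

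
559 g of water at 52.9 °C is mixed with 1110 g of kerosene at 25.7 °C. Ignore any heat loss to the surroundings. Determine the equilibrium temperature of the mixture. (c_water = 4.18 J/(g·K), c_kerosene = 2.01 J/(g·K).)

T_f ≈ 39.6 °C

T_f = Σ m_i c_i T_i / Σ m_i c_i:
T_f = (2336.6*52.9 + 2231.1*25.7) / (2336.6 + 2231.1)
    = 180946 / 4567.7 ≈ 39.61 °C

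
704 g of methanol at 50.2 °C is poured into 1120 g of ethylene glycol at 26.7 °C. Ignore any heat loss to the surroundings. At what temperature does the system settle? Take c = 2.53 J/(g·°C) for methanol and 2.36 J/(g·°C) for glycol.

Heat lost by the methanol equals heat gained by the glycol:
704·2.53·(50.2 − T) = 1120·2.36·(T − 26.7)
1781.1(50.2 − T) = 2643.2(T − 26.7)
4424.3 T = 159986  ⇒  T ≈ 36.16 °C

T_f ≈ 36.2 °C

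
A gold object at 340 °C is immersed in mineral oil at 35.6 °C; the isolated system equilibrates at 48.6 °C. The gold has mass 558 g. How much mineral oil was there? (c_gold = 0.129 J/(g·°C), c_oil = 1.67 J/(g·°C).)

Net heat exchanged in the isolated system is zero:
558·0.129·(48.6 − 340) + m·1.67·(48.6 − 35.6) = 0
21.71 m = 20976
m = 20976/21.71 ≈ 966.2 g

m ≈ 966 g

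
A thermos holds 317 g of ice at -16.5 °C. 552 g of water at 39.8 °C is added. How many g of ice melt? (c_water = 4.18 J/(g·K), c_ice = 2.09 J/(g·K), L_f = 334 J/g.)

m_melted ≈ 242 g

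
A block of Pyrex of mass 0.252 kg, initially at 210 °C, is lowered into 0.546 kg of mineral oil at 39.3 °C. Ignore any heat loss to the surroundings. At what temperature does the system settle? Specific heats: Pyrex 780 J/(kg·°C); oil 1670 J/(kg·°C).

T_f ≈ 69.6 °C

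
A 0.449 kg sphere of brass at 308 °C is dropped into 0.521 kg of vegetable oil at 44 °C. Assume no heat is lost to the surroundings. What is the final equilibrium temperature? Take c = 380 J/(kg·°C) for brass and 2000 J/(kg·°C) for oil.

T_f = Σ m_i c_i T_i / Σ m_i c_i:
T_f = (170.62×308 + 1042×44) / (170.62 + 1042)
    = 98399 / 1212.6 ≈ 81.15 °C

T_f ≈ 81.1 °C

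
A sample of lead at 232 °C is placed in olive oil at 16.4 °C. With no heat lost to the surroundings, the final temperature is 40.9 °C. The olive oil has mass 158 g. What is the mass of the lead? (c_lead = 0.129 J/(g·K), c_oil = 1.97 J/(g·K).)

m ≈ 309 g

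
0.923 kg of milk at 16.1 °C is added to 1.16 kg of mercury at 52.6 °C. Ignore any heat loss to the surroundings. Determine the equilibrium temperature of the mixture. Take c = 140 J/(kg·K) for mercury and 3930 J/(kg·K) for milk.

T_f ≈ 17.7 °C

Set heat shed by the hot body equal to heat absorbed by the cold body:
1.16×140×(52.6 − T) = 0.923×3930×(T − 16.1)
162.4(52.6 − T) = 3627.4(T − 16.1)
3789.8 T = 66943  ⇒  T ≈ 17.66 °C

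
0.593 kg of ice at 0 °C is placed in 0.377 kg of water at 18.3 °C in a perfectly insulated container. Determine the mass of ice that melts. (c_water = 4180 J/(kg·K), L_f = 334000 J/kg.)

Cooling the water to 0 °C releases 0.377×4180×18.3 = 28838 J.
Fully melting the ice requires m_ice L_f = 0.593×334000 = 198062 J.
Since 28838 < 198062 J, not all the ice melts; equilibrium is at 0 °C.
m_melted×334000 = 28838  ⇒  m_melted ≈ 0.08634 kg.

m_melted ≈ 0.0863 kg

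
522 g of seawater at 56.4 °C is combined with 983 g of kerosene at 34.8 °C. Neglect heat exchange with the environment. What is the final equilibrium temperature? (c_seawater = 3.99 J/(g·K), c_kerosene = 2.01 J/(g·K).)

T_f ≈ 45.9 °C

Set heat shed by the hot body equal to heat absorbed by the cold body:
522×3.99×(56.4 − T) = 983×2.01×(T − 34.8)
2082.8(56.4 − T) = 1975.8(T − 34.8)
4058.6 T = 186228  ⇒  T ≈ 45.88 °C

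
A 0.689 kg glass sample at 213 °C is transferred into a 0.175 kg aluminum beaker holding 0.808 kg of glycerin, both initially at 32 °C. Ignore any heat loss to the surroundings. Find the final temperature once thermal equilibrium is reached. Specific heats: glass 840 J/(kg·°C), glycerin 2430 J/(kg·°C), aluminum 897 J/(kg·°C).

Setting the total heat transfer to zero:
0.689·840·(T − 213) + 0.808·2430·(T − 32) + 0.175·897·(T − 32) = 0
578.76(T − 213) + 1963.4(T − 32) + 156.97(T − 32) = 0
(578.76 + 1963.4 + 156.97) T = 578.76·213 + 1963.4·32 + 156.97·32
T = 191129/2699.2 ≈ 70.81 °C

T_f ≈ 70.8 °C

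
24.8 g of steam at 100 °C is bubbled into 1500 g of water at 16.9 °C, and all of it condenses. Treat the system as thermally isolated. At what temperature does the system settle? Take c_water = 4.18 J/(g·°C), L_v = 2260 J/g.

Sum of m c ΔT and latent-heat terms is zero:
condense steam: −24.8·2260 = −56048; condensate cools 100→T: 24.8·4.18·(T − 100) = 103.66(T − 100); original water: 6270(T − 16.9)
6373.7 T = 56048 + 10366 + 105963 = 172377
T ≈ 27.05 °C (< 100 °C, so full condensation is consistent).

T_f ≈ 27.0 °C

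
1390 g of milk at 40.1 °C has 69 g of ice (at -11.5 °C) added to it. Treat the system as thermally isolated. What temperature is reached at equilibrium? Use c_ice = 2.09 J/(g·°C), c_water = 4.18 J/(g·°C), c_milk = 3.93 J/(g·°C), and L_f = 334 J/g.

Setting the total heat transfer to zero:
warm ice to 0 °C: 69×2.09×(0 − (-11.5)) = 1658.4
  latent heat to melt: 69×334 = 23046
  meltwater 0→T: 69×4.18×T = 288.42 T
  milk: 5462.7(T − 40.1)
5751.1 T = 219054 − 24704 = 194350
T ≈ 33.79 °C — above 0 °C, consistent with complete melting.

T_f ≈ 33.8 °C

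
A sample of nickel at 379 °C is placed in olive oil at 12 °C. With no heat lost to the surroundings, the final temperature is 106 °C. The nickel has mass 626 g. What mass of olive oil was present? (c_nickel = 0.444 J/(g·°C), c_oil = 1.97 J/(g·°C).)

m ≈ 410 g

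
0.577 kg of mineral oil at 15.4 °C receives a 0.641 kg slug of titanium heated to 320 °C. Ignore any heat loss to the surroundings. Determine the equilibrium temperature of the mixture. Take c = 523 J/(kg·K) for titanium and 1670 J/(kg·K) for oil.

T_f ≈ 94.0 °C

Set heat shed by the hot body equal to heat absorbed by the cold body:
0.641×523×(320 − T) = 0.577×1670×(T − 15.4)
335.24(320 − T) = 963.59(T − 15.4)
1298.8 T = 122117  ⇒  T ≈ 94.02 °C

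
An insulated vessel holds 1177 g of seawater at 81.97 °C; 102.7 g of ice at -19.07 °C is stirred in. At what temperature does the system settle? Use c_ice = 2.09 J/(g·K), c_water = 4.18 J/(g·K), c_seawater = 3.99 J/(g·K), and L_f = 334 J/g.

T_f ≈ 67.6 °C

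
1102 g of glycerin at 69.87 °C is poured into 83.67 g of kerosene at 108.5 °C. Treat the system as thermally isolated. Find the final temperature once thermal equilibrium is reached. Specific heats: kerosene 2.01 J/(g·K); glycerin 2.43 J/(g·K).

Heat gained plus heat lost sum to zero:
83.67*2.01*(T − 108.5) + 1102*2.43*(T − 69.87) = 0
(168.18 + 2677.9) T = 168.18*108.5 + 2677.9*69.87
T = 205349/2846 ≈ 72.15 °C

T_f ≈ 72.2 °C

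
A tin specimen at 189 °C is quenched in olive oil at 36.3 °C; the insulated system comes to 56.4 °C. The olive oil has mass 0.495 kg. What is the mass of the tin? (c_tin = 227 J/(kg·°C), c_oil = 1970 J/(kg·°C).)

m ≈ 0.651 kg

|Q_tin| = |Q_oil|:
m·227·(189 − 56.4) = 0.495·1970·(56.4 − 36.3)
30100 m = 19601  ⇒  m ≈ 0.6512 kg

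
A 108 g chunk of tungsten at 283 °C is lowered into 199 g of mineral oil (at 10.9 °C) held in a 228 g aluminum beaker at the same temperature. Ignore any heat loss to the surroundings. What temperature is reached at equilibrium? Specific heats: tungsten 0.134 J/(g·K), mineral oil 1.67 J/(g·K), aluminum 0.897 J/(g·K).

Let T be the final temperature. ΣQ_i = 0:
108·0.134·(T − 283) + 199·1.67·(T − 10.9) + 228·0.897·(T − 10.9) = 0
(14.47 + 332.33 + 204.52) T = 14.47·283 + 332.33·10.9 + 204.52·10.9
T = 9947.2/551.32 ≈ 18.04 °C

T_f ≈ 18.0 °C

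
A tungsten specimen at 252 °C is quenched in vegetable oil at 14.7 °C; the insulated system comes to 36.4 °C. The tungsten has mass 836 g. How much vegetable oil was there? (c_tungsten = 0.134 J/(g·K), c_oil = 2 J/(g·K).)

Conservation of energy gives ΣQ = 0:
836×0.134×(36.4 − 252) + m×2×(36.4 − 14.7) = 0
43.4 m = 24152
m = 24152/43.4 ≈ 556.5 g

m ≈ 557 g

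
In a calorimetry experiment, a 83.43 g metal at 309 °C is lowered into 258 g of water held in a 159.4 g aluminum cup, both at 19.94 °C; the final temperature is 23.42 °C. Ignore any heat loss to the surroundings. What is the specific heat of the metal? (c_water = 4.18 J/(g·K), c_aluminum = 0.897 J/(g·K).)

Heat gained plus heat lost sum to zero:
83.43×c×(23.42 − 309) + 258×4.18×(23.42 − 19.94) + 159.4×0.897×(23.42 − 19.94) = 0
-23826 c = -4250.5
c = -4250.5/-23826 ≈ 0.1784 J/(g·K)

c ≈ 0.178 J/(g·K)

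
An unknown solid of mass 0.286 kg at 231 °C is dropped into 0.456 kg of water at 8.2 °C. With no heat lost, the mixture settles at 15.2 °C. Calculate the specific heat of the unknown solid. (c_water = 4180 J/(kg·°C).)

c ≈ 216 J/(kg·°C)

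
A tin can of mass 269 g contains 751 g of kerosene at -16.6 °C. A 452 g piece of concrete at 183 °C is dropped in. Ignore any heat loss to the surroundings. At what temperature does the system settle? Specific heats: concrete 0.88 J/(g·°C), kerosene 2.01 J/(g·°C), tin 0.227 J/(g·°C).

Net heat exchanged in the isolated system is zero:
452×0.88×(T − 183) + 751×2.01×(T − (-16.6)) + 269×0.227×(T − (-16.6)) = 0
1968.3 T = 46719
T = 46719/1968.3 ≈ 23.74 °C

T_f ≈ 23.7 °C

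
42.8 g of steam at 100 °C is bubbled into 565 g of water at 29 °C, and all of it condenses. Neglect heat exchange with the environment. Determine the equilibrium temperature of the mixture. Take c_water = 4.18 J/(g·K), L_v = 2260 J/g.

Heat gained plus heat lost sum to zero:
steam→water at 100 °C releases m L_v = 42.8·2260 = 96728; condensed water 100 °C→T: 178.9(T − 100); original water: 2361.7(T − 29)
2540.6 T = 96728 + 17890 + 68489 = 183108
T ≈ 72.07 °C (< 100 °C, so full condensation is consistent).

T_f ≈ 72.1 °C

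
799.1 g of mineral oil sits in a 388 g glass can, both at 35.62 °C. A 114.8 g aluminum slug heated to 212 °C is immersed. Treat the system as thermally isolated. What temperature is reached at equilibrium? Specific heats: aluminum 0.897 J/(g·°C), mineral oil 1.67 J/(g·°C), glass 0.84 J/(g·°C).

T_f ≈ 45.9 °C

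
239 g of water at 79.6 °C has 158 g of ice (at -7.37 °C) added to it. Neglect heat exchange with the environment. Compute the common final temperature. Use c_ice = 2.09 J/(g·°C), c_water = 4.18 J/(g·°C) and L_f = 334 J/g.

Let T be the final temperature. ΣQ_i = 0:
ice -7.37→0 °C: 158×2.09×7.37 = 2433.7
  fusion: m_ice L_f = 158×334 = 52772
  meltwater 0→T: 158×4.18×T = 660.44 T
  water: 999.02(T − 79.6)
1659.5 T = 79522 − 55206 = 24316
T ≈ 14.65 °C — above 0 °C, consistent with complete melting.

T_f ≈ 14.7 °C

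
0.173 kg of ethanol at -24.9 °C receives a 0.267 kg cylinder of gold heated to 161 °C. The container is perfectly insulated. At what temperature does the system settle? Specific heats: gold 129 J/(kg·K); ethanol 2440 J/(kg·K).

T_f ≈ -10.9 °C

T_f = Σ m_i c_i T_i / Σ m_i c_i:
T_f = (34.44×161 + 422.12×(-24.9)) / (34.44 + 422.12)
    = -4965.5 / 456.56 ≈ -10.88 °C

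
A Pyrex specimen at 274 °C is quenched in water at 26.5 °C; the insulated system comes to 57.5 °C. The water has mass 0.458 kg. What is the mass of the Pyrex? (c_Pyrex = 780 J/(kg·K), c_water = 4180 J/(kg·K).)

m ≈ 0.351 kg

|Q_Pyrex| = |Q_water|:
m×780×(274 − 57.5) = 0.458×4180×(57.5 − 26.5)
168870 m = 59348  ⇒  m ≈ 0.3514 kg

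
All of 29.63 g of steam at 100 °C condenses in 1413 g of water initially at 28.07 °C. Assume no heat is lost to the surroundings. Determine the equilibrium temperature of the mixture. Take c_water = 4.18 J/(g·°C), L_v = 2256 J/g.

Energy balance with sensible and latent terms:
steam→water at 100 °C releases m L_v = 29.63·2256 = 66845
  condensate cools 100→T: 29.63·4.18·(T − 100) = 123.85(T − 100)
  original water: 5906.3(T − 28.07)
6030.2 T = 66845 + 12385 + 165791 = 245022
T ≈ 40.63 °C, under the boiling point, so the assumption holds.

T_f ≈ 40.6 °C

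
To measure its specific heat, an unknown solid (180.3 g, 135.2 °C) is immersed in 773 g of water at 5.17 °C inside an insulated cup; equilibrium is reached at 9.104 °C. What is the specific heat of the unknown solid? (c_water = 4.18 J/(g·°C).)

c ≈ 0.559 J/(g·°C)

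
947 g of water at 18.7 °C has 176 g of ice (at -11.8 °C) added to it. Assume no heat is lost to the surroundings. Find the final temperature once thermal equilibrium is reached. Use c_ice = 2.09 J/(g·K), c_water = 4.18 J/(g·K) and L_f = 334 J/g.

T_f ≈ 2.3 °C

Taking heat into each body as positive, Σ m c ΔT = 0:
ice -11.8→0 °C: 176×2.09×11.8 = 4340.5
  melt ice: 176×334 = 58784
  warm the meltwater: 735.68 T
  water: 3958.5(T − 18.7)
4694.1 T = 74023 − 63125 = 10899
T ≈ 2.32 °C. Since T > 0 °C, the all-ice-melts assumption holds.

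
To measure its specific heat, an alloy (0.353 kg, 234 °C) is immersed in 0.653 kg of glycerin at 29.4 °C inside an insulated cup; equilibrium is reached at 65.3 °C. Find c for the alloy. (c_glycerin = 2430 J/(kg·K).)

c ≈ 957 J/(kg·K)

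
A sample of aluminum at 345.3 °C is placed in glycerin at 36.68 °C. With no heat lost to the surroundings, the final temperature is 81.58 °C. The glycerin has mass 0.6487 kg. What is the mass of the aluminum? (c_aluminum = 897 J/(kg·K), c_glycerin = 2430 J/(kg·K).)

m ≈ 0.299 kg

Conservation of energy gives ΣQ = 0:
m·897·(81.58 − 345.3) + 0.6487·2430·(81.58 − 36.68) = 0
-236557 m = -70778
m = -70778/-236557 ≈ 0.2992 kg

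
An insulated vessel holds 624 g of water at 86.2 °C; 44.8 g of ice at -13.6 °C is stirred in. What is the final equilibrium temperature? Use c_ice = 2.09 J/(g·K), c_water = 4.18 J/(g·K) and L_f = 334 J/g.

T_f ≈ 74.6 °C

Conservation of energy gives ΣQ = 0:
ice -13.6→0 °C: 44.8·2.09·13.6 = 1273.4
  melt ice: 44.8·334 = 14963
  meltwater 0→T: 44.8·4.18·T = 187.26 T
  water: 2608.3(T − 86.2)
2795.6 T = 224837 − 16237 = 208601
T ≈ 74.62 °C — above 0 °C, consistent with complete melting.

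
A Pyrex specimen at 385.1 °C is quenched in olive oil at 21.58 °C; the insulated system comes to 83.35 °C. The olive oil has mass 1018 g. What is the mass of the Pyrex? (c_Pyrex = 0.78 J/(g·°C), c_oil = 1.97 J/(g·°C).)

m ≈ 526 g

Heat gained plus heat lost sum to zero:
m·0.78·(83.35 − 385.1) + 1018·1.97·(83.35 − 21.58) = 0
-235.37 m = -123877
m = -123877/-235.37 ≈ 526.3 g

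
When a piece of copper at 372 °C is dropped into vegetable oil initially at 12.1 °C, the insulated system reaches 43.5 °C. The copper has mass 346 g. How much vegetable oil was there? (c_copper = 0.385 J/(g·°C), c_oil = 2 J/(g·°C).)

Let T be the final temperature. ΣQ_i = 0:
346×0.385×(43.5 − 372) + m×2×(43.5 − 12.1) = 0
62.8 m = 43759
m = 43759/62.8 ≈ 696.8 g

m ≈ 697 g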